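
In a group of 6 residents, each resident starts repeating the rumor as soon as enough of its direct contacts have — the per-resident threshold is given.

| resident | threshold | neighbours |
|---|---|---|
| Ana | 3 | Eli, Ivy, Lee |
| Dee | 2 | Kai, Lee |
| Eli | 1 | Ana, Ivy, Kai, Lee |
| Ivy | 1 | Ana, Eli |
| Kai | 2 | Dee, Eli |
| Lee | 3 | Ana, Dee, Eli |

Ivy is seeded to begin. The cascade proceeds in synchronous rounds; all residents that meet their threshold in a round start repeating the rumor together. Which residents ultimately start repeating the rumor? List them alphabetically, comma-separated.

Round 1 — Ivy starts repeating the rumor (initial).
Round 2 — checking thresholds:
  Ana: 1 of 3 neighbours < 3, not yet.
  Eli: 1 of 4 neighbours ≥ 1, starts repeating the rumor.
Round 3 — no new spreads; cascade stops.

Eli, Ivy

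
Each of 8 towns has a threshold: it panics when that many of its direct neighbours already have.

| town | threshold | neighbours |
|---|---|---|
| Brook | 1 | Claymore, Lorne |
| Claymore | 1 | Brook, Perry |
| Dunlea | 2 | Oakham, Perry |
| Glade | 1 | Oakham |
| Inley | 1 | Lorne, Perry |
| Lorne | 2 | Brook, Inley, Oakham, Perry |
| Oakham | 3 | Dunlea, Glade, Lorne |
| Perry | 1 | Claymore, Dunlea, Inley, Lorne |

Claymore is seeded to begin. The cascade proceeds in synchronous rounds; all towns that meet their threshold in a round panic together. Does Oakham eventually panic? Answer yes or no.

Round 1 — Claymore panics (initial).
Round 2 — checking thresholds:
  Brook: 1 of 2 neighbours ≥ 1, panics.
  Perry: 1 of 4 neighbours ≥ 1, panics.
Round 3 — checking thresholds:
  Dunlea: 1 of 2 neighbours < 2, below threshold.
  Inley: 1 of 2 neighbours ≥ 1, panics.
  Lorne: 2 of 4 neighbours ≥ 2, panics.
Round 4 — no new panics; cascade stops.

no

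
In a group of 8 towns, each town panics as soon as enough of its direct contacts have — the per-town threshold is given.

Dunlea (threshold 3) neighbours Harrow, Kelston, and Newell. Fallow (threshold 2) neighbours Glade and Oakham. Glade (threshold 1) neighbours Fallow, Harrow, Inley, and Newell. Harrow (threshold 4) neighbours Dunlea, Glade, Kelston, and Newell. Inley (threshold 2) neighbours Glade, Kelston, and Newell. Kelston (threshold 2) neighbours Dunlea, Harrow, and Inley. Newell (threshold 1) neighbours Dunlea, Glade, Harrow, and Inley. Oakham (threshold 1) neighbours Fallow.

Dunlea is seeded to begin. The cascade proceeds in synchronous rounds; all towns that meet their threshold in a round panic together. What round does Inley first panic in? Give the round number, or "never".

4

Round 1 — Dunlea panics (initial).
Round 2 — checking thresholds:
  Harrow: 1 of 4 neighbours < 4, not yet.
  Kelston: 1 of 3 neighbours < 2, not yet.
  Newell: 1 of 4 neighbours ≥ 1, panics.
Round 3 — checking thresholds:
  Glade: 1 of 4 neighbours ≥ 1, panics.
  Harrow: 2 of 4 neighbours < 4, not yet.
  Inley: 1 of 3 neighbours < 2, not yet.
  Kelston: 1 of 3 neighbours < 2, not yet.
Round 4 — checking thresholds:
  Fallow: 1 of 2 neighbours < 2, not yet.
  Harrow: 3 of 4 neighbours < 4, not yet.
  Inley: 2 of 3 neighbours ≥ 2, panics.
  Kelston: 1 of 3 neighbours < 2, not yet.
Round 5 — checking thresholds:
  Fallow: 1 of 2 neighbours < 2, not yet.
  Harrow: 3 of 4 neighbours < 4, not yet.
  Kelston: 2 of 3 neighbours ≥ 2, panics.
Round 6 — checking thresholds:
  Fallow: 1 of 2 neighbours < 2, not yet.
  Harrow: 4 of 4 neighbours ≥ 4, panics.
Round 7 — no new panics; cascade stops.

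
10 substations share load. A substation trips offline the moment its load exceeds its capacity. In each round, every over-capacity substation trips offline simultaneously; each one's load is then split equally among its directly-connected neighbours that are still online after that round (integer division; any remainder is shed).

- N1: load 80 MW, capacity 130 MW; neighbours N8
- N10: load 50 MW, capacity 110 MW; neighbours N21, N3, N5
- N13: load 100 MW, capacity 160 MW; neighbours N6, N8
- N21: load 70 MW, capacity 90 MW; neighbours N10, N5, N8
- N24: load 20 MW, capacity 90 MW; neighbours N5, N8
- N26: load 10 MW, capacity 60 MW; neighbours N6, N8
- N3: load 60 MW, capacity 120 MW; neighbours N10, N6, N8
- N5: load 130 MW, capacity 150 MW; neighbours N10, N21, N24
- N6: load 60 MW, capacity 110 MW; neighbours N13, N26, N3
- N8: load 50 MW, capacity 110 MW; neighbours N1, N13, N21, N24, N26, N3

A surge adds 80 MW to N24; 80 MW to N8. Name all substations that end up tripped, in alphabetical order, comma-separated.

Round 1 — N24 at 100 > 90; N8 at 130 > 110. N24, N8 trip offline.
  N24 sheds 100 MW to N5: 100 each.
    N5: 130+100 = 230 > 150
  N8 sheds 130 MW to N1, N13, N21, N26, N3: 26 each.
    N1: 80+26 = 106 ≤ 130
    N13: 100+26 = 126 ≤ 160
    N21: 70+26 = 96 > 90
    N26: 10+26 = 36 ≤ 60
    N3: 60+26 = 86 ≤ 120
Round 2 — N21, N5 trip offline.
  N21 sheds 96 MW to N10: 96 each.
    N10: 50+96 = 146 > 110
  N5 sheds 230 MW to N10: 230 each.
    N10: 146+230 = 376 > 110
Round 3 — N10 trips offline.
  N10 sheds 376 MW to N3: 376 each.
    N3: 86+376 = 462 > 120
Round 4 — N3 trips offline.
  N3 sheds 462 MW to N6: 462 each.
    N6: 60+462 = 522 > 110
Round 5 — N6 trips offline.
  N6 sheds 522 MW to N13, N26: 261 each.
    N13: 126+261 = 387 > 160
    N26: 36+261 = 297 > 60
Round 6 — N13, N26 trip offline.
  N13 sheds 387 MW: no online neighbours, lost.
  N26 sheds 297 MW: no online neighbours, lost.
No further trips.

N10, N13, N21, N24, N26, N3, N5, N6, N8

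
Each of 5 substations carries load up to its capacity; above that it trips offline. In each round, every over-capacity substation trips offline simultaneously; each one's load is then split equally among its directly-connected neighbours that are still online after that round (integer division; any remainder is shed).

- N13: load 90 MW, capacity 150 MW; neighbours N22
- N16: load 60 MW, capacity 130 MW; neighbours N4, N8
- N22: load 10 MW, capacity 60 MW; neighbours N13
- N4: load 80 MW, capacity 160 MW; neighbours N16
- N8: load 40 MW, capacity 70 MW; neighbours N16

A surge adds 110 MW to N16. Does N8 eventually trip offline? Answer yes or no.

yes

Round 1 — N16 at 170 > 130. N16 trips offline.
  N16 sheds 170 MW to N4, N8: 85 each.
    N4: 80+85 = 165 > 160
    N8: 40+85 = 125 > 70
Round 2 — N4, N8 trip offline.
  N4 sheds 165 MW: no online neighbours, lost.
  N8 sheds 125 MW: no online neighbours, lost.
No further trips.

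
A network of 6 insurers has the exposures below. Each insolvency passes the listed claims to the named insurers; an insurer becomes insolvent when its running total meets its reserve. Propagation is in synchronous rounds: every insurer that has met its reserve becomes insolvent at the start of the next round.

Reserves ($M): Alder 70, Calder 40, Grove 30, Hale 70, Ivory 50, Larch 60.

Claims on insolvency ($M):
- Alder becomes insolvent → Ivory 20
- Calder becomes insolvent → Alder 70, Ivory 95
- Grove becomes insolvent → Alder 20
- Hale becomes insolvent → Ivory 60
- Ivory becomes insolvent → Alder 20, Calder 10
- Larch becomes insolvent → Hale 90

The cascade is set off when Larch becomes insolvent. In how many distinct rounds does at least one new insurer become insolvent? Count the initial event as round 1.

3

Round 1 — Larch becomes insolvent (initial).
  Hale: +90 → 90 ≥ 70
Round 2 — Hale becomes insolvent.
  Ivory: +60 → 60 ≥ 50
Round 3 — Ivory becomes insolvent.
  Alder: +20 → 20 < 70
  Calder: +10 → 10 < 40
No further insolvencies.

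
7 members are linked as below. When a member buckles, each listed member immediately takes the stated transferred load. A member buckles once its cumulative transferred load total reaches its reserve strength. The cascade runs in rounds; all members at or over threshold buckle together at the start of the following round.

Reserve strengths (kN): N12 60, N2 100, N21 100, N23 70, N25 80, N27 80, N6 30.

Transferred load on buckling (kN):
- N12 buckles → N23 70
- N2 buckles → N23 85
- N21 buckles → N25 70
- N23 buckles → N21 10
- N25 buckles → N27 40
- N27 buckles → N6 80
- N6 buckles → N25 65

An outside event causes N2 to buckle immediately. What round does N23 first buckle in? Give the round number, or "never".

Round 1 — N2 buckles (initial).
  N23: +85 → 85 ≥ 70
Round 2 — N23 buckles.
  N21: +10 → 10 < 100
No further bucklings.

2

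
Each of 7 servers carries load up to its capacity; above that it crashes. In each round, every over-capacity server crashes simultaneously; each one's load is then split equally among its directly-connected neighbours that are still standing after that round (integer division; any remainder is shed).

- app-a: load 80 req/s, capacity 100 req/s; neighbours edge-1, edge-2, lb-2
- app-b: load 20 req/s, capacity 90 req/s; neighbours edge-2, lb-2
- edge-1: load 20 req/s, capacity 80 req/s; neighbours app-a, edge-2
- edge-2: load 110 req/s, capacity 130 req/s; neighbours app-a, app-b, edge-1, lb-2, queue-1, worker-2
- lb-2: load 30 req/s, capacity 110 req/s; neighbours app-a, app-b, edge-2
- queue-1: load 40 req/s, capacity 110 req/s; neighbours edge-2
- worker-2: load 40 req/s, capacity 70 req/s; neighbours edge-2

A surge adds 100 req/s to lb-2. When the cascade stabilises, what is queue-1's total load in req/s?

Round 1 — lb-2 at 130 > 110. lb-2 crashes.
  lb-2 sheds 130 req/s to app-a, app-b, edge-2: 43 each (1 lost).
    app-a: 80+43 = 123 > 100
    app-b: 20+43 = 63 ≤ 90
    edge-2: 110+43 = 153 > 130
Round 2 — app-a, edge-2 crash.
  app-a sheds 123 req/s to edge-1: 123 each.
    edge-1: 20+123 = 143 > 80
  edge-2 sheds 153 req/s to app-b, edge-1, queue-1, worker-2: 38 each (1 lost).
    app-b: 63+38 = 101 > 90
    edge-1: 143+38 = 181 > 80
    queue-1: 40+38 = 78 ≤ 110
    worker-2: 40+38 = 78 > 70
Round 3 — app-b, edge-1, worker-2 crash.
  app-b sheds 101 req/s: no online neighbours, lost.
  edge-1 sheds 181 req/s: no online neighbours, lost.
  worker-2 sheds 78 req/s: no online neighbours, lost.
No further crashes.

78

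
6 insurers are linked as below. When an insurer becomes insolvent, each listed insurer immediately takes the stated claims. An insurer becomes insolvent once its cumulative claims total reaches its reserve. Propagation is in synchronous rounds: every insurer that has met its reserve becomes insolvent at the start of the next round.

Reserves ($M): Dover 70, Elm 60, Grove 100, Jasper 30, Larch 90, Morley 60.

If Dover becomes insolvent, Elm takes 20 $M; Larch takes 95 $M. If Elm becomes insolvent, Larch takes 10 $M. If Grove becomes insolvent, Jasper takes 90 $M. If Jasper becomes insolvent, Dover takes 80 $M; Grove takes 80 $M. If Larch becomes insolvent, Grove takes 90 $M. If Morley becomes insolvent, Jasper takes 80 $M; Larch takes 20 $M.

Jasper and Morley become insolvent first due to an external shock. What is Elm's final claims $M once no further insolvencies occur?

Round 1 — Jasper, Morley become insolvent (initial).
  Dover: +80 → 80 ≥ 70
  Grove: +80 → 80 < 100
  Larch: +20 → 20 < 90
Round 2 — Dover becomes insolvent.
  Elm: +20 → 20 < 60
  Larch: +95 → 115 ≥ 90
Round 3 — Larch becomes insolvent.
  Grove: +90 → 170 ≥ 100
Round 4 — Grove becomes insolvent.
No further insolvencies.

20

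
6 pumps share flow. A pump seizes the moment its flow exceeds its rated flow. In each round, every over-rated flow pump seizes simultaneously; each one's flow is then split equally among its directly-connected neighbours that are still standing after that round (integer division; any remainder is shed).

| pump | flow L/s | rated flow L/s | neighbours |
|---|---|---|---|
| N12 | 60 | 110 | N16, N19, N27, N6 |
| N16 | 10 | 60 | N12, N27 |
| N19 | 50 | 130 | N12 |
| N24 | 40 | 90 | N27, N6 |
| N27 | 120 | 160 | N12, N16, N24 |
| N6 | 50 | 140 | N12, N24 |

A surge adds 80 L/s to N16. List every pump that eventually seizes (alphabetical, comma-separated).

N12, N16, N19, N24, N27, N6

Round 1 — N16 at 90 > 60. N16 seizes.
  N16 sheds 90 L/s to N12, N27: 45 each.
    N12: 60+45 = 105 ≤ 110
    N27: 120+45 = 165 > 160
Round 2 — N27 seizes.
  N27 sheds 165 L/s to N12, N24: 82 each (1 lost).
    N12: 105+82 = 187 > 110
    N24: 40+82 = 122 > 90
Round 3 — N12, N24 seize.
  N12 sheds 187 L/s to N19, N6: 93 each (1 lost).
    N19: 50+93 = 143 > 130
    N6: 50+93 = 143 > 140
  N24 sheds 122 L/s to N6: 122 each.
    N6: 143+122 = 265 > 140
Round 4 — N19, N6 seize.
  N19 sheds 143 L/s: no online neighbours, lost.
  N6 sheds 265 L/s: no online neighbours, lost.
No further seizures.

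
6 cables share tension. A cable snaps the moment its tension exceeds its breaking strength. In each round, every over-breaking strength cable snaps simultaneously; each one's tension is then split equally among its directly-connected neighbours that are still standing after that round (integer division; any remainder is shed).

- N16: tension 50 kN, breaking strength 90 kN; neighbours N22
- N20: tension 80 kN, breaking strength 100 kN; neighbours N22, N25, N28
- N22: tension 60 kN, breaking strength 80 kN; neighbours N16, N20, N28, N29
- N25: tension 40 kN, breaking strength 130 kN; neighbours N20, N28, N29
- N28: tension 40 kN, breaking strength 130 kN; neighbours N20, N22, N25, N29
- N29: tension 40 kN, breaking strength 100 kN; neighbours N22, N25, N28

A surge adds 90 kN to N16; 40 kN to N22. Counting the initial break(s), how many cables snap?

3

Round 1 — N16 at 140 > 90; N22 at 100 > 80. N16, N22 snap.
  N16 sheds 140 kN: no online neighbours, lost.
  N22 sheds 100 kN to N20, N28, N29: 33 each (1 lost).
    N20: 80+33 = 113 > 100
    N28: 40+33 = 73 ≤ 130
    N29: 40+33 = 73 ≤ 100
Round 2 — N20 snaps.
  N20 sheds 113 kN to N25, N28: 56 each (1 lost).
    N25: 40+56 = 96 ≤ 130
    N28: 73+56 = 129 ≤ 130
No further breaks.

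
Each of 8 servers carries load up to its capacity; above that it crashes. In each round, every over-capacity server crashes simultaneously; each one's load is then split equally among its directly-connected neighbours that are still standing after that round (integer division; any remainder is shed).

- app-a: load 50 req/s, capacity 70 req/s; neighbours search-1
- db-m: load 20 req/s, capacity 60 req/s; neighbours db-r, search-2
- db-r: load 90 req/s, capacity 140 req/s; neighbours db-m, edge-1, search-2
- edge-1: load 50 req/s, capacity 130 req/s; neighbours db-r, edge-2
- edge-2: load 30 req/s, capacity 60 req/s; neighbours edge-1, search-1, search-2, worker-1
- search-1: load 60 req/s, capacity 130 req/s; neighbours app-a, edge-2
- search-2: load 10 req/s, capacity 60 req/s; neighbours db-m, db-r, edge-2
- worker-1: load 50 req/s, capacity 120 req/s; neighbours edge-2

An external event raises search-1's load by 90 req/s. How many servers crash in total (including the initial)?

3

Round 1 — search-1 at 150 > 130. search-1 crashes.
  search-1 sheds 150 req/s to app-a, edge-2: 75 each.
    app-a: 50+75 = 125 > 70
    edge-2: 30+75 = 105 > 60
Round 2 — app-a, edge-2 crash.
  app-a sheds 125 req/s: no online neighbours, lost.
  edge-2 sheds 105 req/s to edge-1, search-2, worker-1: 35 each.
    edge-1: 50+35 = 85 ≤ 130
    search-2: 10+35 = 45 ≤ 60
    worker-1: 50+35 = 85 ≤ 120
No further crashes.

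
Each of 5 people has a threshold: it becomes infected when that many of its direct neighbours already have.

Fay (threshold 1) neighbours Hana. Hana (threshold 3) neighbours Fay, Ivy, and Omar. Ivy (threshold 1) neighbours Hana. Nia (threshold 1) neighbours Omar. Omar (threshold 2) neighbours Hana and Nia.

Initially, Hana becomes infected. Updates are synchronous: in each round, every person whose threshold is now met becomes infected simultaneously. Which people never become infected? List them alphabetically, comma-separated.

Nia, Omar

Round 1 — Hana becomes infected (initial).
Round 2 — checking thresholds:
  Fay: 1 of 1 neighbours ≥ 1, becomes infected.
  Ivy: 1 of 1 neighbours ≥ 1, becomes infected.
  Omar: 1 of 2 neighbours < 2, below threshold.
Round 3 — no new infections; cascade stops.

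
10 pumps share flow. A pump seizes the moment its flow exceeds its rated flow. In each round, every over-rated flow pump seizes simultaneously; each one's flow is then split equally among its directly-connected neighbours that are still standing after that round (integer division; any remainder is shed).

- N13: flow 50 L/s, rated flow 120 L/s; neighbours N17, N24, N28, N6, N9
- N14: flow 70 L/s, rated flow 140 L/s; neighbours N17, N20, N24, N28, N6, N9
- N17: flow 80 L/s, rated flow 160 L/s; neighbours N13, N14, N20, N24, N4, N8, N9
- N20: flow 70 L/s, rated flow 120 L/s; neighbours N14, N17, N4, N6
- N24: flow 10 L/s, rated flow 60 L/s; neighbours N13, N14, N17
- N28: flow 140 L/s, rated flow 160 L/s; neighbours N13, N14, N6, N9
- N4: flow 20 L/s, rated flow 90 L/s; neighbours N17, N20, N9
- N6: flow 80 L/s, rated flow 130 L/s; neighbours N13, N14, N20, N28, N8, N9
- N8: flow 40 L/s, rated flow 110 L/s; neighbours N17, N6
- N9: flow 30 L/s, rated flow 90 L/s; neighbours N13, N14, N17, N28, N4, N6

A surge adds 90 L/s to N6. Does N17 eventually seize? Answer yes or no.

yes

Round 1 — N6 at 170 > 130. N6 seizes.
  N6 sheds 170 L/s to N13, N14, N20, N28, N8, N9: 28 each (2 lost).
    N13: 50+28 = 78 ≤ 120
    N14: 70+28 = 98 ≤ 140
    N20: 70+28 = 98 ≤ 120
    N28: 140+28 = 168 > 160
    N8: 40+28 = 68 ≤ 110
    N9: 30+28 = 58 ≤ 90
Round 2 — N28 seizes.
  N28 sheds 168 L/s to N13, N14, N9: 56 each.
    N13: 78+56 = 134 > 120
    N14: 98+56 = 154 > 140
    N9: 58+56 = 114 > 90
Round 3 — N13, N14, N9 seize.
  N13 sheds 134 L/s to N17, N24: 67 each.
    N17: 80+67 = 147 ≤ 160
    N24: 10+67 = 77 > 60
  N14 sheds 154 L/s to N17, N20, N24: 51 each (1 lost).
    N17: 147+51 = 198 > 160
    N20: 98+51 = 149 > 120
    N24: 77+51 = 128 > 60
  N9 sheds 114 L/s to N17, N4: 57 each.
    N17: 198+57 = 255 > 160
    N4: 20+57 = 77 ≤ 90
Round 4 — N17, N20, N24 seize.
  N17 sheds 255 L/s to N4, N8: 127 each (1 lost).
    N4: 77+127 = 204 > 90
    N8: 68+127 = 195 > 110
  N20 sheds 149 L/s to N4: 149 each.
    N4: 204+149 = 353 > 90
  N24 sheds 128 L/s: no online neighbours, lost.
Round 5 — N4, N8 seize.
  N4 sheds 353 L/s: no online neighbours, lost.
  N8 sheds 195 L/s: no online neighbours, lost.
No further seizures.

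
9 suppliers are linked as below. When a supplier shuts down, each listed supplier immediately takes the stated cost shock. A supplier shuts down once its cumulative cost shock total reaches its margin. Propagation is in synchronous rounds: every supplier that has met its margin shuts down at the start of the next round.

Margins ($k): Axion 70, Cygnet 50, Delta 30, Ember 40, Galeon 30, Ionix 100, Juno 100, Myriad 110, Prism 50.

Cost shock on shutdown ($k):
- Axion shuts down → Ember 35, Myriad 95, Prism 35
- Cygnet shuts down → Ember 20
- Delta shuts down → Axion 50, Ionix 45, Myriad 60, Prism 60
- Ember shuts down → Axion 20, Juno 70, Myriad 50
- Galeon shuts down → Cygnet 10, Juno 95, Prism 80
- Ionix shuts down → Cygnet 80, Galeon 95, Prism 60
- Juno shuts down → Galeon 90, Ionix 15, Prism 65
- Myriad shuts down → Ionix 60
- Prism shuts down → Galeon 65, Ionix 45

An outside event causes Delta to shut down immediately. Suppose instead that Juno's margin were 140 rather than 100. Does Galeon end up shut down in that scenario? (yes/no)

With Juno's margin at 140:
Round 1 — Delta shuts down (initial).
  Axion: +50 → 50 < 70
  Ionix: +45 → 45 < 100
  Myriad: +60 → 60 < 110
  Prism: +60 → 60 ≥ 50
Round 2 — Prism shuts down.
  Galeon: +65 → 65 ≥ 30
  Ionix: +45 → 90 < 100
Round 3 — Galeon shuts down.
  Cygnet: +10 → 10 < 50
  Juno: +95 → 95 < 140
No further shutdowns.

yes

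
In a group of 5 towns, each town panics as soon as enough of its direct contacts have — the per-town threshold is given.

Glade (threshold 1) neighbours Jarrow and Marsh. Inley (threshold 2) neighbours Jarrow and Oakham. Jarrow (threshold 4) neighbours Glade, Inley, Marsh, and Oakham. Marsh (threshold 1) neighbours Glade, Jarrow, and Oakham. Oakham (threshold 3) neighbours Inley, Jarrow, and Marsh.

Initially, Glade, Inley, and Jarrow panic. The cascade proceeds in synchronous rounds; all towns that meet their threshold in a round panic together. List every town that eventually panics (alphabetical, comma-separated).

Round 1 — Glade, Inley, Jarrow panic (initial).
Round 2 — checking thresholds:
  Marsh: 2 of 3 neighbours ≥ 1, panics.
  Oakham: 2 of 3 neighbours < 3, not yet.
Round 3 — checking thresholds:
  Oakham: 3 of 3 neighbours ≥ 3, panics.
Round 4 — no new panics; cascade stops.

Glade, Inley, Jarrow, Marsh, Oakham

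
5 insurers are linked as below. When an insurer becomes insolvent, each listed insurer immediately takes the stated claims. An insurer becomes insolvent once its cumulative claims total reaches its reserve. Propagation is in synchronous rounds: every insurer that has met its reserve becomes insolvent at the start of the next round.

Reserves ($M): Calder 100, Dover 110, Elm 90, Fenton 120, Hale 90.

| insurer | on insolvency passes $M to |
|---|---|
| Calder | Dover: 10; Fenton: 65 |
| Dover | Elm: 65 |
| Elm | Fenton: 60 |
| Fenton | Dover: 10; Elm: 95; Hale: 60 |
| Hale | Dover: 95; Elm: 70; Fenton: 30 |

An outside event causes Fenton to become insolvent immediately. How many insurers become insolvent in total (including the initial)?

Round 1 — Fenton becomes insolvent (initial).
  Dover: +10 → 10 < 110
  Elm: +95 → 95 ≥ 90
  Hale: +60 → 60 < 90
Round 2 — Elm becomes insolvent.
No further insolvencies.

2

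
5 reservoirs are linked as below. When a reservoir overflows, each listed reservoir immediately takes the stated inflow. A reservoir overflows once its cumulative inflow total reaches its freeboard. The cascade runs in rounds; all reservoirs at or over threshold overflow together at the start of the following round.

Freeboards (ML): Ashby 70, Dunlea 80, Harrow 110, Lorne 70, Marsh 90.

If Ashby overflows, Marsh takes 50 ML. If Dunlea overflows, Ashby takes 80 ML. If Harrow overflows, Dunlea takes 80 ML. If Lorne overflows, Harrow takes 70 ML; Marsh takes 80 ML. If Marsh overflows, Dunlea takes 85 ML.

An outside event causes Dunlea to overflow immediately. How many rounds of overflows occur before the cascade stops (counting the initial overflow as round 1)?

Round 1 — Dunlea overflows (initial).
  Ashby: +80 → 80 ≥ 70
Round 2 — Ashby overflows.
  Marsh: +50 → 50 < 90
No further overflows.

2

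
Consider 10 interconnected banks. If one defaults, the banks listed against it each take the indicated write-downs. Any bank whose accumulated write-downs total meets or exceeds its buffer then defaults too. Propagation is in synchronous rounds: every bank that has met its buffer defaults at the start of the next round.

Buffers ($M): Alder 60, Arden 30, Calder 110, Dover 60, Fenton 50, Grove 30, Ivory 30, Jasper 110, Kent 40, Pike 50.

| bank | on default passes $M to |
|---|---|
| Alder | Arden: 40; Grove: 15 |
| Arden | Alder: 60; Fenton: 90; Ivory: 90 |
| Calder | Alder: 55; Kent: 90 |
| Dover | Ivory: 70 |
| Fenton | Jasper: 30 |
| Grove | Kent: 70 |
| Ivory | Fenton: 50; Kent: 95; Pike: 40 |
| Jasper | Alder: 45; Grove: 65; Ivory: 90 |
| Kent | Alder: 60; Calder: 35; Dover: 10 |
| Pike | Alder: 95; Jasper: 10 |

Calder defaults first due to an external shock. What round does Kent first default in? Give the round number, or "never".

Round 1 — Calder defaults (initial).
  Alder: +55 → 55 < 60
  Kent: +90 → 90 ≥ 40
Round 2 — Kent defaults.
  Alder: +60 → 115 ≥ 60
  Dover: +10 → 10 < 60
Round 3 — Alder defaults.
  Arden: +40 → 40 ≥ 30
  Grove: +15 → 15 < 30
Round 4 — Arden defaults.
  Fenton: +90 → 90 ≥ 50
  Ivory: +90 → 90 ≥ 30
Round 5 — Fenton, Ivory default.
  Jasper: +30 → 30 < 110
  Pike: +40 → 40 < 50
No further defaults.

2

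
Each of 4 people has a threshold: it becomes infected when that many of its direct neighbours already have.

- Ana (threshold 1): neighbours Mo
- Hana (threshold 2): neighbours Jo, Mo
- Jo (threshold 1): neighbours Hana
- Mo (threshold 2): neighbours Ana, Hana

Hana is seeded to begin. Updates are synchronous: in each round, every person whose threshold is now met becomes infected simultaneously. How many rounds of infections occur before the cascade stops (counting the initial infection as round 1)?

Round 1 — Hana becomes infected (initial).
Round 2 — checking thresholds:
  Jo: 1 of 1 neighbours ≥ 1, becomes infected.
  Mo: 1 of 2 neighbours < 2, below threshold.
Round 3 — no new infections; cascade stops.

2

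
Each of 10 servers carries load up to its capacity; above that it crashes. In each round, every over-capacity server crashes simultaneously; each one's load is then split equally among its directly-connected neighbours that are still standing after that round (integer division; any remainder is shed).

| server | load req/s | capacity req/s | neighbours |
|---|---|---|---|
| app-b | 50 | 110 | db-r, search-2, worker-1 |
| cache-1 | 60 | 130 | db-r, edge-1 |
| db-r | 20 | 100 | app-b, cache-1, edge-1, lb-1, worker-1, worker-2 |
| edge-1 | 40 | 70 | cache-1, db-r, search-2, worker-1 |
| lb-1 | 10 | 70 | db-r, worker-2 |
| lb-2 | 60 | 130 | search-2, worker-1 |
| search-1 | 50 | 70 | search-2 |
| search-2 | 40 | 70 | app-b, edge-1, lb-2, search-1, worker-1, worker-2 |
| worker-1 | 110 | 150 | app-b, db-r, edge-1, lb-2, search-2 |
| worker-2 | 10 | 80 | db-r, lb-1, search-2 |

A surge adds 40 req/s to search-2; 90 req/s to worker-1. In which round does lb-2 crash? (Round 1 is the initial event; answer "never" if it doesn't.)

never

Round 1 — search-2 at 80 > 70; worker-1 at 200 > 150. search-2, worker-1 crash.
  search-2 sheds 80 req/s to app-b, edge-1, lb-2, search-1, worker-2: 16 each.
    app-b: 50+16 = 66 ≤ 110
    edge-1: 40+16 = 56 ≤ 70
    lb-2: 60+16 = 76 ≤ 130
    search-1: 50+16 = 66 ≤ 70
    worker-2: 10+16 = 26 ≤ 80
  worker-1 sheds 200 req/s to app-b, db-r, edge-1, lb-2: 50 each.
    app-b: 66+50 = 116 > 110
    db-r: 20+50 = 70 ≤ 100
    edge-1: 56+50 = 106 > 70
    lb-2: 76+50 = 126 ≤ 130
Round 2 — app-b, edge-1 crash.
  app-b sheds 116 req/s to db-r: 116 each.
    db-r: 70+116 = 186 > 100
  edge-1 sheds 106 req/s to cache-1, db-r: 53 each.
    cache-1: 60+53 = 113 ≤ 130
    db-r: 186+53 = 239 > 100
Round 3 — db-r crashes.
  db-r sheds 239 req/s to cache-1, lb-1, worker-2: 79 each (2 lost).
    cache-1: 113+79 = 192 > 130
    lb-1: 10+79 = 89 > 70
    worker-2: 26+79 = 105 > 80
Round 4 — cache-1, lb-1, worker-2 crash.
  cache-1 sheds 192 req/s: no online neighbours, lost.
  lb-1 sheds 89 req/s: no online neighbours, lost.
  worker-2 sheds 105 req/s: no online neighbours, lost.
No further crashes.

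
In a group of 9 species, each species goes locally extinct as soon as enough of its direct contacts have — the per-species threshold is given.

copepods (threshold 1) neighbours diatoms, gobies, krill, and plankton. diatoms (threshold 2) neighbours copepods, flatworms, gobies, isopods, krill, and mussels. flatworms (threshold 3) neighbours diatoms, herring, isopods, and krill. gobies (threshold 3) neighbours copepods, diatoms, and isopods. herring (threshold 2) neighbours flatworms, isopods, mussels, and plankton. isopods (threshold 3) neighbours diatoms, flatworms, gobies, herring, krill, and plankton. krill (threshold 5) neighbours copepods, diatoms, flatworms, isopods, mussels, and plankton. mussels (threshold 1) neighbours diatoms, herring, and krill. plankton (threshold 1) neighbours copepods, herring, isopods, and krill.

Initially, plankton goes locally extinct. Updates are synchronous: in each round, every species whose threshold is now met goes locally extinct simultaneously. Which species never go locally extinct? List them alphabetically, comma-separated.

diatoms, flatworms, gobies, herring, isopods, krill, mussels

Round 1 — plankton goes locally extinct (initial).
Round 2 — checking thresholds:
  copepods: 1 of 4 neighbours ≥ 1, goes locally extinct.
  herring: 1 of 4 neighbours < 2, below threshold.
  isopods: 1 of 6 neighbours < 3, below threshold.
  krill: 1 of 6 neighbours < 5, below threshold.
Round 3 — no new extinctions; cascade stops.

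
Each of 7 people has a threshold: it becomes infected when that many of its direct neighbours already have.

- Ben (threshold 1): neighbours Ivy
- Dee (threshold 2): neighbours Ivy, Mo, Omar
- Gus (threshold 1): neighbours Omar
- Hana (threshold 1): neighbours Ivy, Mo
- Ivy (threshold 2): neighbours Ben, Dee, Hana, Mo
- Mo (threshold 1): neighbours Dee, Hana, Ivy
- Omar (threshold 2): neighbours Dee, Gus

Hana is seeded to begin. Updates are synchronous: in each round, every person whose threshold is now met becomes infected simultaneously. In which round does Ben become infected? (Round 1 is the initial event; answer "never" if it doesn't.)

Round 1 — Hana becomes infected (initial).
Round 2 — checking thresholds:
  Ivy: 1 of 4 neighbours < 2, holds.
  Mo: 1 of 3 neighbours ≥ 1, becomes infected.
Round 3 — checking thresholds:
  Dee: 1 of 3 neighbours < 2, holds.
  Ivy: 2 of 4 neighbours ≥ 2, becomes infected.
Round 4 — checking thresholds:
  Ben: 1 of 1 neighbours ≥ 1, becomes infected.
  Dee: 2 of 3 neighbours ≥ 2, becomes infected.
Round 5 — no new infections; cascade stops.

4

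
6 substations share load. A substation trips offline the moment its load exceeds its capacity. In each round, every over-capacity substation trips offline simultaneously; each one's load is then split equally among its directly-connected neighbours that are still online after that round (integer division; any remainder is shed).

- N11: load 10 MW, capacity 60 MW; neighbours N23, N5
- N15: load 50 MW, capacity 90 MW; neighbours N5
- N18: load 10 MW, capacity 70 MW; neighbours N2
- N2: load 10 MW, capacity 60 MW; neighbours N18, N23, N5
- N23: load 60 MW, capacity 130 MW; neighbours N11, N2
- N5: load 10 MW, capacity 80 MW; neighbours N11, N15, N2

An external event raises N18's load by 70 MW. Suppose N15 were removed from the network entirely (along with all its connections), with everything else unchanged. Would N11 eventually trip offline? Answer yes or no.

no

With N15 removed:
Round 1 — N18 at 80 > 70. N18 trips offline.
  N18 sheds 80 MW to N2: 80 each.
    N2: 10+80 = 90 > 60
Round 2 — N2 trips offline.
  N2 sheds 90 MW to N23, N5: 45 each.
    N23: 60+45 = 105 ≤ 130
    N5: 10+45 = 55 ≤ 80
No further trips.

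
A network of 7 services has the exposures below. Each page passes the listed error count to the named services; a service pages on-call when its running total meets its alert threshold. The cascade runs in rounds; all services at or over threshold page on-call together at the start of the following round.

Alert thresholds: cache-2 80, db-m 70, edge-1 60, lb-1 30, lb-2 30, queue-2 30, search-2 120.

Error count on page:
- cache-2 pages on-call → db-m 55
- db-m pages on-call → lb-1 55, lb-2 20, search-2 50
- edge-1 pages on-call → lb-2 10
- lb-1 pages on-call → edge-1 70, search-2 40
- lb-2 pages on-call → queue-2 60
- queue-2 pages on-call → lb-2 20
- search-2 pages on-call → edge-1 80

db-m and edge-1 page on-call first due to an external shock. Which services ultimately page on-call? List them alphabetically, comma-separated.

Round 1 — db-m, edge-1 page on-call (initial).
  lb-1: +55 → 55 ≥ 30
  lb-2: +20+10 → 30 ≥ 30
  search-2: +50 → 50 < 120
Round 2 — lb-1, lb-2 page on-call.
  queue-2: +60 → 60 ≥ 30
  search-2: +40 → 90 < 120
Round 3 — queue-2 pages on-call.
No further pages.

db-m, edge-1, lb-1, lb-2, queue-2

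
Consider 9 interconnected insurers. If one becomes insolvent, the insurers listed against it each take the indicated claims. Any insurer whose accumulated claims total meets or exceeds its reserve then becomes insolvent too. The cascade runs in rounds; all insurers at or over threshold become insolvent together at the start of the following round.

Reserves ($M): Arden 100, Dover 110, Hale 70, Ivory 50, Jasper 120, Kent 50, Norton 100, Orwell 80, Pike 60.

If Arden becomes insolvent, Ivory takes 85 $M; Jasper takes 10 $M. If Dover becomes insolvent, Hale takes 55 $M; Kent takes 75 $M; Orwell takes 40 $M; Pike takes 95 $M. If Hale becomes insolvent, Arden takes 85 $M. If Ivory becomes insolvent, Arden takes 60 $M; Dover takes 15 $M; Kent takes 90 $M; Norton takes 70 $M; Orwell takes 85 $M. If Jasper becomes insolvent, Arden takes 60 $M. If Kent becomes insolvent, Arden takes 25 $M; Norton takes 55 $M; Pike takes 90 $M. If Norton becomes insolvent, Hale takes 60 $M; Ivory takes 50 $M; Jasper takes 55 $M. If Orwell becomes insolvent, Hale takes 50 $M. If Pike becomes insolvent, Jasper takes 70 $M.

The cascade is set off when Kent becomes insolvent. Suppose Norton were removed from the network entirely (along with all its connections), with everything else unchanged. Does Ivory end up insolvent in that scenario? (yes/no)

With Norton removed:
Round 1 — Kent becomes insolvent (initial).
  Arden: +25 → 25 < 100
  Pike: +90 → 90 ≥ 60
Round 2 — Pike becomes insolvent.
  Jasper: +70 → 70 < 120
No further insolvencies.

no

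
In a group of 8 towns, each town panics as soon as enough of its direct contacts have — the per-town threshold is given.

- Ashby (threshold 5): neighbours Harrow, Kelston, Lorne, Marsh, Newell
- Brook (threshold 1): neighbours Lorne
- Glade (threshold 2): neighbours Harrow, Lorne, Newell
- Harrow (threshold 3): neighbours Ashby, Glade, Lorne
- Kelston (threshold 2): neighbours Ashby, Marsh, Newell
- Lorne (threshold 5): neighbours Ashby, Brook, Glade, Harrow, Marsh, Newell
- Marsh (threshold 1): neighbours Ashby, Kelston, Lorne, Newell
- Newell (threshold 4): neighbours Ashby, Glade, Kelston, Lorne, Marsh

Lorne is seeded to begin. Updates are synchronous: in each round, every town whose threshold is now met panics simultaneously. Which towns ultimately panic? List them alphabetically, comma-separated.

Round 1 — Lorne panics (initial).
Round 2 — checking thresholds:
  Ashby: 1 of 5 neighbours < 5, not yet.
  Brook: 1 of 1 neighbours ≥ 1, panics.
  Glade: 1 of 3 neighbours < 2, not yet.
  Harrow: 1 of 3 neighbours < 3, not yet.
  Marsh: 1 of 4 neighbours ≥ 1, panics.
  Newell: 1 of 5 neighbours < 4, not yet.
Round 3 — no new panics; cascade stops.

Brook, Lorne, Marsh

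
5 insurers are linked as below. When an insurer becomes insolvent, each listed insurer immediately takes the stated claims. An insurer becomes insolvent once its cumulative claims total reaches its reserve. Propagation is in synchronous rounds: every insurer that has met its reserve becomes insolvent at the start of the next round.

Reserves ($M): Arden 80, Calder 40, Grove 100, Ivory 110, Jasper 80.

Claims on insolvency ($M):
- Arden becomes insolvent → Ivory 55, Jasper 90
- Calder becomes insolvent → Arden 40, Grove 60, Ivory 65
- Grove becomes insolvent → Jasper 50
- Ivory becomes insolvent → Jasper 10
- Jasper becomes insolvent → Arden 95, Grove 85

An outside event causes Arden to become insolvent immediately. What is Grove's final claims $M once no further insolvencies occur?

85

Round 1 — Arden becomes insolvent (initial).
  Ivory: +55 → 55 < 110
  Jasper: +90 → 90 ≥ 80
Round 2 — Jasper becomes insolvent.
  Grove: +85 → 85 < 100
No further insolvencies.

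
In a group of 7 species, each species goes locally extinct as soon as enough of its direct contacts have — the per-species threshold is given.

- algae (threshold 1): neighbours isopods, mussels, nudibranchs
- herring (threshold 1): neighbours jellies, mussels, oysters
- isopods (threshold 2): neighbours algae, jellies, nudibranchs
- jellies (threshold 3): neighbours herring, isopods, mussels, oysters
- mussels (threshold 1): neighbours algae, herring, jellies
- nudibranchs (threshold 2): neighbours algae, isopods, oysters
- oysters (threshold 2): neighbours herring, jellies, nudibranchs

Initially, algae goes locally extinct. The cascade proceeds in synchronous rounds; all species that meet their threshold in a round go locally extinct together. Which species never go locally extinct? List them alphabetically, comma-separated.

Round 1 — algae goes locally extinct (initial).
Round 2 — checking thresholds:
  isopods: 1 of 3 neighbours < 2, below threshold.
  mussels: 1 of 3 neighbours ≥ 1, goes locally extinct.
  nudibranchs: 1 of 3 neighbours < 2, below threshold.
Round 3 — checking thresholds:
  herring: 1 of 3 neighbours ≥ 1, goes locally extinct.
  isopods: 1 of 3 neighbours < 2, below threshold.
  jellies: 1 of 4 neighbours < 3, below threshold.
  nudibranchs: 1 of 3 neighbours < 2, below threshold.
Round 4 — no new extinctions; cascade stops.

isopods, jellies, nudibranchs, oysters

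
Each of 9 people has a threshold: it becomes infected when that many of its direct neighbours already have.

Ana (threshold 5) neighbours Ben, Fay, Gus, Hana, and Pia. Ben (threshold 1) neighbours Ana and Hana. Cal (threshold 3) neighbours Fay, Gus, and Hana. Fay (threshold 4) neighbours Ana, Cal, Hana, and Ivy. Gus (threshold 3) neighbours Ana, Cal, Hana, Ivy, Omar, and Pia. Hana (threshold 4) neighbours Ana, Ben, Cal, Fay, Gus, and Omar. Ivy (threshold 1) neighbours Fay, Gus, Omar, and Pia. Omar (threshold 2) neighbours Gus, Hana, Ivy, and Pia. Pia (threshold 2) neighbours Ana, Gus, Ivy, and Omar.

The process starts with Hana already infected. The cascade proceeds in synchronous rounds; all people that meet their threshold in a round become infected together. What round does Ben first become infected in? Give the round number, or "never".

2

Round 1 — Hana becomes infected (initial).
Round 2 — checking thresholds:
  Ana: 1 of 5 neighbours < 5, holds.
  Ben: 1 of 2 neighbours ≥ 1, becomes infected.
  Cal: 1 of 3 neighbours < 3, holds.
  Fay: 1 of 4 neighbours < 4, holds.
  Gus: 1 of 6 neighbours < 3, holds.
  Omar: 1 of 4 neighbours < 2, holds.
Round 3 — no new infections; cascade stops.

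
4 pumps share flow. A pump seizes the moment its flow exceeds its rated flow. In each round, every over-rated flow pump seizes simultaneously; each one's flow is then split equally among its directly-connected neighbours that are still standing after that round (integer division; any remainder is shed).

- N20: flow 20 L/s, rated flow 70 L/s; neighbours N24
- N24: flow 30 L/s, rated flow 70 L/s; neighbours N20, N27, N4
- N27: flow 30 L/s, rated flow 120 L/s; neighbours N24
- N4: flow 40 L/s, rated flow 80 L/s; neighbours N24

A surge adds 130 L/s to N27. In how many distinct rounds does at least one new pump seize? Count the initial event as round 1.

3

Round 1 — N27 at 160 > 120. N27 seizes.
  N27 sheds 160 L/s to N24: 160 each.
    N24: 30+160 = 190 > 70
Round 2 — N24 seizes.
  N24 sheds 190 L/s to N20, N4: 95 each.
    N20: 20+95 = 115 > 70
    N4: 40+95 = 135 > 80
Round 3 — N20, N4 seize.
  N20 sheds 115 L/s: no online neighbours, lost.
  N4 sheds 135 L/s: no online neighbours, lost.
No further seizures.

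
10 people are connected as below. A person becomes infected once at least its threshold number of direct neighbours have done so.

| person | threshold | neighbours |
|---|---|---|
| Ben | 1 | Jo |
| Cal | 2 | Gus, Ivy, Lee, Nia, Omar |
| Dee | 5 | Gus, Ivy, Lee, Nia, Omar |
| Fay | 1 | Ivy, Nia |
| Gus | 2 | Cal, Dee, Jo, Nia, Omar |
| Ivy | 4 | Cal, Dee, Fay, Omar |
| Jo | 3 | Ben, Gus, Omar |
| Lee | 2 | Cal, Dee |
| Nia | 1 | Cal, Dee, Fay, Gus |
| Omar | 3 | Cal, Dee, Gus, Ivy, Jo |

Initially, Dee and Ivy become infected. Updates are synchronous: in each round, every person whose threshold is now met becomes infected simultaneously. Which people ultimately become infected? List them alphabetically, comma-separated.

Round 1 — Dee, Ivy become infected (initial).
Round 2 — checking thresholds:
  Cal: 1 of 5 neighbours < 2, not yet.
  Fay: 1 of 2 neighbours ≥ 1, becomes infected.
  Gus: 1 of 5 neighbours < 2, not yet.
  Lee: 1 of 2 neighbours < 2, not yet.
  Nia: 1 of 4 neighbours ≥ 1, becomes infected.
  Omar: 2 of 5 neighbours < 3, not yet.
Round 3 — checking thresholds:
  Cal: 2 of 5 neighbours ≥ 2, becomes infected.
  Gus: 2 of 5 neighbours ≥ 2, becomes infected.
  Lee: 1 of 2 neighbours < 2, not yet.
  Omar: 2 of 5 neighbours < 3, not yet.
Round 4 — checking thresholds:
  Jo: 1 of 3 neighbours < 3, not yet.
  Lee: 2 of 2 neighbours ≥ 2, becomes infected.
  Omar: 4 of 5 neighbours ≥ 3, becomes infected.
Round 5 — no new infections; cascade stops.

Cal, Dee, Fay, Gus, Ivy, Lee, Nia, Omar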